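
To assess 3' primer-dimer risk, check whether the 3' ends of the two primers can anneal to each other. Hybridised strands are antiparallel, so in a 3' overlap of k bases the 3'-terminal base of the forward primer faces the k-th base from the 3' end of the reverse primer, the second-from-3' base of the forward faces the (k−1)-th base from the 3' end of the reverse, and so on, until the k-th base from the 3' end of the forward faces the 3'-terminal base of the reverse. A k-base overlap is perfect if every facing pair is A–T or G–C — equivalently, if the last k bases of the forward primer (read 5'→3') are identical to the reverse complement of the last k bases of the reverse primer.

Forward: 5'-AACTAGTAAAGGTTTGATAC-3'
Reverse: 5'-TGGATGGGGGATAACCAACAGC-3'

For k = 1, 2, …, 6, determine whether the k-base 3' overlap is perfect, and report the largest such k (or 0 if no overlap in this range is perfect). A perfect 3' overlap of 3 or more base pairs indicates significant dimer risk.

Longest perfect overlap: 0 complementary base pairs; below the dimer-risk threshold (threshold 3).

Last 6 bases (5'→3') — forward …TGATAC, reverse …AACAGC.
Reverse complement of the reverse primer's last 6 bases: GCTGTT; its first k bases are the reverse complement of the reverse primer's last k bases, so a perfect k-base overlap needs the forward primer's last k bases to equal them.
Comparing (forward last k vs required): k=1: C vs G ✗; k=2: AC vs GC ✗; k=3: TAC vs GCT ✗; k=4: ATAC vs GCTG ✗; k=5: GATAC vs GCTGT ✗; k=6: TGATAC vs GCTGTT ✗.
No overlap length from 1 to 6 is perfect, so the longest perfect 3' overlap is 0.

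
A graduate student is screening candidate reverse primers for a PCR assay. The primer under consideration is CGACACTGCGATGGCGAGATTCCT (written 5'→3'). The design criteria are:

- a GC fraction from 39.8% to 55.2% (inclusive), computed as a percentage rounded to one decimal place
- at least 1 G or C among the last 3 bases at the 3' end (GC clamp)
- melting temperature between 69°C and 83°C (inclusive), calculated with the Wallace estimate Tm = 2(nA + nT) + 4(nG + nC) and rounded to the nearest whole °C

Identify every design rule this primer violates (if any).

Base counts: A=5, T=5, G=7, C=7 (length 24).
GC content: GC 14/24 = 58.3%, outside 39.8–55.2% ✗
GC clamp: 3' end CCT has 2 G/C ✓
Tm: Tm = 2·10 + 4·14 = 76°C ✓

Fails: GC content.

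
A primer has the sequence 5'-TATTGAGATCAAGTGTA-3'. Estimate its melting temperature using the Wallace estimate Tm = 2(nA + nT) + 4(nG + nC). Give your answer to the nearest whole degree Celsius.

44°C

Base counts: A=6, T=6, G=4, C=1 (length 17).
Tm = 2·(6+6) + 4·(4+1) = 2·12 + 4·5 = 24 + 20 = 44°C.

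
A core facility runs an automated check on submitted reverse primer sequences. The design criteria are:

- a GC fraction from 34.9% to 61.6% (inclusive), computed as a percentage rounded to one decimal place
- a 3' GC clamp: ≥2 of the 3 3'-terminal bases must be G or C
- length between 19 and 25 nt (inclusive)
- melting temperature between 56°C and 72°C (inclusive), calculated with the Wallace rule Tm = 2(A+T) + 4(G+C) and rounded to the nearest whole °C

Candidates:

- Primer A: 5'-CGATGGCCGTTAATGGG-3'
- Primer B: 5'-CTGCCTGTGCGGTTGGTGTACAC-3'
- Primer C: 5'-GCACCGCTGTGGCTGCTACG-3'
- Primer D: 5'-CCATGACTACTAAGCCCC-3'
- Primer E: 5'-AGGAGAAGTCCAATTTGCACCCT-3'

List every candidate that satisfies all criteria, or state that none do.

Primer A (17 nt, A=3 T=4 G=7 C=3): GC 10/17 = 58.8% ✓; 3' end GGG has 3 G/C ✓; length 17, outside 19–25 ✗; Tm = 2·7 + 4·10 = 54°C, outside 56–72°C ✗ — fails.
Primer B (23 nt, A=2 T=7 G=8 C=6): GC 14/23 = 60.9% ✓; 3' end CAC has 2 G/C ✓; length 23 ✓; Tm = 2·9 + 4·14 = 74°C, outside 56–72°C ✗ — fails.
Primer C (20 nt, A=2 T=4 G=7 C=7): GC 14/20 = 70.0%, outside 34.9–61.6% ✗; 3' end ACG has 2 G/C ✓; length 20 ✓; Tm = 2·6 + 4·14 = 68°C ✓ — fails.
Primer D (18 nt, A=5 T=3 G=2 C=8): GC 10/18 = 55.6% ✓; 3' end CCC has 3 G/C ✓; length 18, outside 19–25 ✗; Tm = 2·8 + 4·10 = 56°C ✓ — fails.
Primer E (23 nt, A=7 T=5 G=5 C=6): GC 11/23 = 47.8% ✓; 3' end CCT has 2 G/C ✓; length 23 ✓; Tm = 2·12 + 4·11 = 68°C ✓ — passes.

Primer E only.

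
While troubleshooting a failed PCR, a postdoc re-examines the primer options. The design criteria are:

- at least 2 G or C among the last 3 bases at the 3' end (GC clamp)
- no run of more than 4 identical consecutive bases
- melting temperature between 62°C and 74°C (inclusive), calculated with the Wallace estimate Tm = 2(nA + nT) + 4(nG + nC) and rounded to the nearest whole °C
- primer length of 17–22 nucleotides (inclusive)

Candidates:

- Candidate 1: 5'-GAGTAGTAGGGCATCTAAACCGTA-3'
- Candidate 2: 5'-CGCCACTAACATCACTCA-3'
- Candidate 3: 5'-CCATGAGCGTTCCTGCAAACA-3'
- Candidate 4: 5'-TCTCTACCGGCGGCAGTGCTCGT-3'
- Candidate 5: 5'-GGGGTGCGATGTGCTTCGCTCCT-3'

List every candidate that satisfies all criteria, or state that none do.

None of the candidates satisfy all criteria.

Candidate 1 (24 nt, A=8 T=5 G=7 C=4): 3' end GTA has 1 G/C, need ≥2 ✗; longest run = 3 ✓; Tm = 2·13 + 4·11 = 70°C ✓; length 24, outside 17–22 ✗ — fails.
Candidate 2 (18 nt, A=6 T=3 G=1 C=8): 3' end TCA has 1 G/C, need ≥2 ✗; longest run = 2 ✓; Tm = 2·9 + 4·9 = 54°C, outside 62–74°C ✗; length 18 ✓ — fails.
Candidate 3 (21 nt, A=6 T=4 G=4 C=7): 3' end ACA has 1 G/C, need ≥2 ✗; longest run = 3 ✓; Tm = 2·10 + 4·11 = 64°C ✓; length 21 ✓ — fails.
Candidate 4 (23 nt, A=2 T=6 G=7 C=8): 3' end CGT has 2 G/C ✓; longest run = 2 ✓; Tm = 2·8 + 4·15 = 76°C, outside 62–74°C ✗; length 23, outside 17–22 ✗ — fails.
Candidate 5 (23 nt, A=1 T=7 G=9 C=6): 3' end CCT has 2 G/C ✓; longest run = 4 ✓; Tm = 2·8 + 4·15 = 76°C, outside 62–74°C ✗; length 23, outside 17–22 ✗ — fails.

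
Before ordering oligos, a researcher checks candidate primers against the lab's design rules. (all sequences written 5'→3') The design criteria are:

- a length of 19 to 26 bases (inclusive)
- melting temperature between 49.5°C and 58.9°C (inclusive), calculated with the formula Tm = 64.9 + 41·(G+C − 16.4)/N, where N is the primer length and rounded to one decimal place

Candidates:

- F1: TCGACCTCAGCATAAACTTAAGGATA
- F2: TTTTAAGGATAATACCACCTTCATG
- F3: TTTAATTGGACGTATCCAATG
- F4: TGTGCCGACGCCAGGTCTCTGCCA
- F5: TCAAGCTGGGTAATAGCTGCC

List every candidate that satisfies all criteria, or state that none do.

F1 (26 nt, A=10 T=6 G=4 C=6): length 26 ✓; Tm = 64.9 + 41·(10 − 16.4)/26 = 54.8°C ✓ — passes.
F2 (25 nt, A=8 T=9 G=3 C=5): length 25 ✓; Tm = 64.9 + 41·(8 − 16.4)/25 = 51.1°C ✓ — passes.
F3 (21 nt, A=6 T=8 G=4 C=3): length 21 ✓; Tm = 64.9 + 41·(7 − 16.4)/21 = 46.5°C, outside 49.5–58.9°C ✗ — fails.
F4 (24 nt, A=3 T=5 G=7 C=9): length 24 ✓; Tm = 64.9 + 41·(16 − 16.4)/24 = 64.2°C, outside 49.5–58.9°C ✗ — fails.
F5 (21 nt, A=5 T=5 G=6 C=5): length 21 ✓; Tm = 64.9 + 41·(11 − 16.4)/21 = 54.4°C ✓ — passes.

F1, F2 and F5.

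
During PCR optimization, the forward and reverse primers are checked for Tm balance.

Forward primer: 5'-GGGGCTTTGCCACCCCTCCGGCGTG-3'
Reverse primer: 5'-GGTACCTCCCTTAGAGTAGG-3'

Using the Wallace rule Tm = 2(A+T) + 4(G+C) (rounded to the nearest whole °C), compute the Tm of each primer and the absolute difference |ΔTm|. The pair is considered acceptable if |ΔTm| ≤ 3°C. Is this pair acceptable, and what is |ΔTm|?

|ΔTm| = 26°C; the pair is not acceptable.

Forward: A=1 T=5 G=9 C=10 → Tm = 2·6 + 4·19 = 88°C.
Reverse: A=4 T=5 G=6 C=5 → Tm = 2·9 + 4·11 = 62°C.
|ΔTm| = |88 − 62| = 26°C, > 3°C.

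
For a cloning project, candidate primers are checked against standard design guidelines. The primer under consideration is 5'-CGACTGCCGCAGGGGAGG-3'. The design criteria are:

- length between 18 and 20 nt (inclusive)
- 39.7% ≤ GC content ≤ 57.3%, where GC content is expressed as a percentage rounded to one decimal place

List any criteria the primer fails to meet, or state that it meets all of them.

Fails: GC content.

Base counts: A=3, T=1, G=9, C=5 (length 18).
length: length 18 ✓
GC content: GC 14/18 = 77.8%, outside 39.7–57.3% ✗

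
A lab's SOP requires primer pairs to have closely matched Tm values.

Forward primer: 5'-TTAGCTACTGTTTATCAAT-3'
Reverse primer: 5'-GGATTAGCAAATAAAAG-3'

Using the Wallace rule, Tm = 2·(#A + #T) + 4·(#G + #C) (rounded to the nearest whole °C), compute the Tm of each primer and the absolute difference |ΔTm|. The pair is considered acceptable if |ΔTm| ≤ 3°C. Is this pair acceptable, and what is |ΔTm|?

Forward: A=5 T=9 G=2 C=3 → Tm = 2·14 + 4·5 = 48°C.
Reverse: A=9 T=3 G=4 C=1 → Tm = 2·12 + 4·5 = 44°C.
|ΔTm| = |48 − 44| = 4°C, > 3°C.

|ΔTm| = 4°C; the pair is not acceptable.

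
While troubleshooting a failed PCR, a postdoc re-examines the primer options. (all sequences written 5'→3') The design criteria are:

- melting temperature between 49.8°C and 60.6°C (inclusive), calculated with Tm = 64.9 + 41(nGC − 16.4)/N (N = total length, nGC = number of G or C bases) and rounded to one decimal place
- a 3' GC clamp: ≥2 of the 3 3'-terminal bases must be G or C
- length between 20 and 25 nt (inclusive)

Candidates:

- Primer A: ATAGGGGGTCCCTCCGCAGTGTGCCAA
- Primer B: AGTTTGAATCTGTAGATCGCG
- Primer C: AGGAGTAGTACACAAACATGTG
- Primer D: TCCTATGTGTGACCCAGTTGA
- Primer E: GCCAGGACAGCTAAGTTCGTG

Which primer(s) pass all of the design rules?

Primer B, Primer C and Primer E.

Primer A (27 nt, A=5 T=5 G=9 C=8): Tm = 64.9 + 41·(17 − 16.4)/27 = 65.8°C, outside 49.8–60.6°C ✗; 3' end CAA has 1 G/C, need ≥2 ✗; length 27, outside 20–25 ✗ — fails.
Primer B (21 nt, A=5 T=7 G=6 C=3): Tm = 64.9 + 41·(9 − 16.4)/21 = 50.5°C ✓; 3' end GCG has 3 G/C ✓; length 21 ✓ — passes.
Primer C (22 nt, A=9 T=4 G=6 C=3): Tm = 64.9 + 41·(9 − 16.4)/22 = 51.1°C ✓; 3' end GTG has 2 G/C ✓; length 22 ✓ — passes.
Primer D (21 nt, A=4 T=7 G=5 C=5): Tm = 64.9 + 41·(10 − 16.4)/21 = 52.4°C ✓; 3' end TGA has 1 G/C, need ≥2 ✗; length 21 ✓ — fails.
Primer E (21 nt, A=5 T=4 G=7 C=5): Tm = 64.9 + 41·(12 − 16.4)/21 = 56.3°C ✓; 3' end GTG has 2 G/C ✓; length 21 ✓ — passes.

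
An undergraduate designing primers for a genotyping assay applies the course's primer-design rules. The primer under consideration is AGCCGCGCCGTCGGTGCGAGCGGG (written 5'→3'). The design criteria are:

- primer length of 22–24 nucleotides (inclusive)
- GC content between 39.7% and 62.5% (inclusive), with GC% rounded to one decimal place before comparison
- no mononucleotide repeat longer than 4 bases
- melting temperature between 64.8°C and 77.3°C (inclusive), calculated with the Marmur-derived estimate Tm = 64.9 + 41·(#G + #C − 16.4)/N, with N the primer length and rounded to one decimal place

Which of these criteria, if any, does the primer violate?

Fails: GC content.

Base counts: A=2, T=2, G=12, C=8 (length 24).
length: length 24 ✓
GC content: GC 20/24 = 83.3%, outside 39.7–62.5% ✗
homopolymer run: longest run = 3 ✓
Tm: Tm = 64.9 + 41·(20 − 16.4)/24 = 71.1°C ✓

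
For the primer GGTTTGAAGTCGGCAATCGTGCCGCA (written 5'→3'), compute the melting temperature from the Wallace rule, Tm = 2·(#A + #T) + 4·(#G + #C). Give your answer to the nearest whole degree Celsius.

Base counts: A=5, T=6, G=9, C=6 (length 26).
Tm = 2·(5+6) + 4·(9+6) = 2·11 + 4·15 = 22 + 60 = 82°C.

82°C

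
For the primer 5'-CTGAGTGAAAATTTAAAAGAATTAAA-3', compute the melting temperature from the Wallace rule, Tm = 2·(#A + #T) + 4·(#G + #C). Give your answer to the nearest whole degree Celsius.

62°C

Base counts: A=14, T=7, G=4, C=1 (length 26).
Tm = 2·(14+7) + 4·(4+1) = 2·21 + 4·5 = 42 + 20 = 62°C.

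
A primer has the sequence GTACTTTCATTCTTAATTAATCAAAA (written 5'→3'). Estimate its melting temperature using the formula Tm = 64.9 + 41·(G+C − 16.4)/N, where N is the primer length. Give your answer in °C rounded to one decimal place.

Base counts: A=10, T=11, G=1, C=4; G+C = 5, N = 26.
Tm = 64.9 + 41·(5 − 16.4)/26 = 64.9 + -467.40/26 = 46.9°C.

46.9°C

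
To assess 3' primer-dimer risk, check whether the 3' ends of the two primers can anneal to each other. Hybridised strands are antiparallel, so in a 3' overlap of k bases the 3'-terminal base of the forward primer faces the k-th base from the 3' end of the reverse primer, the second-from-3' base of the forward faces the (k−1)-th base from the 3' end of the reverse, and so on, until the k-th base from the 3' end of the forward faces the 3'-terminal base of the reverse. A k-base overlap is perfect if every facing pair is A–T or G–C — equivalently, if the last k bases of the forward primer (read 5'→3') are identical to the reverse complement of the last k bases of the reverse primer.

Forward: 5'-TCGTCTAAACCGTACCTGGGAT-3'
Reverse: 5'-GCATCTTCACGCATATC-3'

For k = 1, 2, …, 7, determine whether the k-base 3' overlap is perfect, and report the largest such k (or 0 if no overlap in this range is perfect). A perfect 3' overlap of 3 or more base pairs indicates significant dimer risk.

Last 7 bases (5'→3') — forward …CTGGGAT, reverse …GCATATC.
Reverse complement of the reverse primer's last 7 bases: GATATGC; its first k bases are the reverse complement of the reverse primer's last k bases, so a perfect k-base overlap needs the forward primer's last k bases to equal them.
Comparing (forward last k vs required): k=1: T vs G ✗; k=2: AT vs GA ✗; k=3: GAT vs GAT ✓; k=4: GGAT vs GATA ✗; k=5: GGGAT vs GATAT ✗; k=6: TGGGAT vs GATATG ✗; k=7: CTGGGAT vs GATATGC ✗.
Only k = 3 is perfect, so the longest perfect 3' overlap is 3.

Longest perfect overlap: 3 complementary base pairs; significant dimer risk (threshold 3).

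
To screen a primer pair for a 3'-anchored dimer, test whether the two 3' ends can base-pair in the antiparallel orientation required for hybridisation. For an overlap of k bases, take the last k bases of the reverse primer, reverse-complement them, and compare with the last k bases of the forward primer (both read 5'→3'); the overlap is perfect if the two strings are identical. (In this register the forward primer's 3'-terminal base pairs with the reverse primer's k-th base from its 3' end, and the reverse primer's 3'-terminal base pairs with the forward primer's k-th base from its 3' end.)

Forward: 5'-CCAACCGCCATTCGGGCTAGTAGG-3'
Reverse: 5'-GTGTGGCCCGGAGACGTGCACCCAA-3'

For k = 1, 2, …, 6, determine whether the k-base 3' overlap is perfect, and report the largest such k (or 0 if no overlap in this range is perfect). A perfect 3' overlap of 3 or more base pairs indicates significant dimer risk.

Longest perfect overlap: 0 complementary base pairs; below the dimer-risk threshold (threshold 3).

Last 6 bases (5'→3') — forward …AGTAGG, reverse …ACCCAA.
Reverse complement of the reverse primer's last 6 bases: TTGGGT; its first k bases are the reverse complement of the reverse primer's last k bases, so a perfect k-base overlap needs the forward primer's last k bases to equal them.
Comparing (forward last k vs required): k=1: G vs T ✗; k=2: GG vs TT ✗; k=3: AGG vs TTG ✗; k=4: TAGG vs TTGG ✗; k=5: GTAGG vs TTGGG ✗; k=6: AGTAGG vs TTGGGT ✗.
No overlap length from 1 to 6 is perfect, so the longest perfect 3' overlap is 0.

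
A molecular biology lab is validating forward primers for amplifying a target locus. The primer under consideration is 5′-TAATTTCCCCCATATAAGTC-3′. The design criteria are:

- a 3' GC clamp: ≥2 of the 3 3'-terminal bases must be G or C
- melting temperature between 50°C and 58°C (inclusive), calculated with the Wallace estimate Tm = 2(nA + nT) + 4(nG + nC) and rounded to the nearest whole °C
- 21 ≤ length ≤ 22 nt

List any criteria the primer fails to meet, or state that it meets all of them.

Base counts: A=6, T=7, G=1, C=6 (length 20).
GC clamp: 3' end GTC has 2 G/C ✓
Tm: Tm = 2·13 + 4·7 = 54°C ✓
length: length 20, outside 21–22 ✗

Fails: length.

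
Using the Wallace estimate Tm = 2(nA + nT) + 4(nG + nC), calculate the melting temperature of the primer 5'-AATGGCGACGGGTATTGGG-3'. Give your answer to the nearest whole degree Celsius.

60°C

Base counts: A=4, T=4, G=9, C=2 (length 19).
Tm = 2·(4+4) + 4·(9+2) = 2·8 + 4·11 = 16 + 44 = 60°C.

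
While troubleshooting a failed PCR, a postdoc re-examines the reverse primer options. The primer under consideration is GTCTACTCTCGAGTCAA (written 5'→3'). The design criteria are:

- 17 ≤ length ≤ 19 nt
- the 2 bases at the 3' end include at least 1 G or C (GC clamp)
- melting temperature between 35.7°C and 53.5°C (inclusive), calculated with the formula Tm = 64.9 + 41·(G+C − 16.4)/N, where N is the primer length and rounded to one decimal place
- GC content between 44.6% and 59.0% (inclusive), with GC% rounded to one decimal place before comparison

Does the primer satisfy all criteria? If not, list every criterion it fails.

Fails: GC clamp.

Base counts: A=4, T=5, G=3, C=5 (length 17).
length: length 17 ✓
GC clamp: 3' end AA has 0 G/C, need ≥1 ✗
Tm: Tm = 64.9 + 41·(8 − 16.4)/17 = 44.6°C ✓
GC content: GC 8/17 = 47.1% ✓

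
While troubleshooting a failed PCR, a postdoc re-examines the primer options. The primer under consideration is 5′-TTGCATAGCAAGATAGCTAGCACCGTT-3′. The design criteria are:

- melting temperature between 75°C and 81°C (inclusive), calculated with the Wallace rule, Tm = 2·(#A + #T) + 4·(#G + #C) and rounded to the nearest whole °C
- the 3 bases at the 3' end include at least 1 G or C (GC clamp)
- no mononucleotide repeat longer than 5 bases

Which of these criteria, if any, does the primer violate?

Base counts: A=8, T=7, G=6, C=6 (length 27).
Tm: Tm = 2·15 + 4·12 = 78°C ✓
GC clamp: 3' end GTT has 1 G/C ✓
homopolymer run: longest run = 2 ✓

Meets all criteria.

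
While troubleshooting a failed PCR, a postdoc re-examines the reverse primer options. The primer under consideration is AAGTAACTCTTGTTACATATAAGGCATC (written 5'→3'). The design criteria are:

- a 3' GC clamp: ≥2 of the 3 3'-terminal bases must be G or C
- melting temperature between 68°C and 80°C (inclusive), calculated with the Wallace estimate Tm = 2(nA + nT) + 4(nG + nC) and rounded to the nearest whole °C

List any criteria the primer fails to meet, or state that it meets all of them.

Fails: GC clamp.

Base counts: A=10, T=9, G=4, C=5 (length 28).
GC clamp: 3' end ATC has 1 G/C, need ≥2 ✗
Tm: Tm = 2·19 + 4·9 = 74°C ✓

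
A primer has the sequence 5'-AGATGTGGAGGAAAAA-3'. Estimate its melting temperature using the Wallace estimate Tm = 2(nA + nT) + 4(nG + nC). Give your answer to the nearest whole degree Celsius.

44°C

Base counts: A=8, T=2, G=6, C=0 (length 16).
Tm = 2·(8+2) + 4·(6+0) = 2·10 + 4·6 = 20 + 24 = 44°C.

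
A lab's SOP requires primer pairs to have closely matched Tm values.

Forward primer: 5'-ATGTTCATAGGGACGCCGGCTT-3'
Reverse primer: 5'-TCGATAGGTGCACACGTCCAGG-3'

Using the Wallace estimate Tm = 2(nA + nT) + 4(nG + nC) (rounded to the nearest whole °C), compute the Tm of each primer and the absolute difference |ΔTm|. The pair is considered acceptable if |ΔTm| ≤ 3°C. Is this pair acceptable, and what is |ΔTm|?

|ΔTm| = 2°C; the pair is acceptable.

Forward: A=4 T=6 G=7 C=5 → Tm = 2·10 + 4·12 = 68°C.
Reverse: A=5 T=4 G=7 C=6 → Tm = 2·9 + 4·13 = 70°C.
|ΔTm| = |68 − 70| = 2°C, ≤ 3°C.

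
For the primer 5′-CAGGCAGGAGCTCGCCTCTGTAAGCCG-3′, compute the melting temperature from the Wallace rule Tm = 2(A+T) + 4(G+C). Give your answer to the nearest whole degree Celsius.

90°C

Base counts: A=5, T=4, G=9, C=9 (length 27).
Tm = 2·(5+4) + 4·(9+9) = 2·9 + 4·18 = 18 + 72 = 90°C.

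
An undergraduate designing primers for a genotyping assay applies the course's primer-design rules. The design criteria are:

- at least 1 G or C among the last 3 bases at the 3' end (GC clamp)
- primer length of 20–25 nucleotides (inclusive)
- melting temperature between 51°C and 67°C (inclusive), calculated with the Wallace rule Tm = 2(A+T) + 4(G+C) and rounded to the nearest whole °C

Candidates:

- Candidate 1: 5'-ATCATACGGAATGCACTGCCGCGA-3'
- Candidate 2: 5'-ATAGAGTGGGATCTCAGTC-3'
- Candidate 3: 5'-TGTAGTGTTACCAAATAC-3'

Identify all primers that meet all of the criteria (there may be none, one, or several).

Candidate 1 (24 nt, A=7 T=4 G=6 C=7): 3' end CGA has 2 G/C ✓; length 24 ✓; Tm = 2·11 + 4·13 = 74°C, outside 51–67°C ✗ — fails.
Candidate 2 (19 nt, A=5 T=5 G=6 C=3): 3' end GTC has 2 G/C ✓; length 19, outside 20–25 ✗; Tm = 2·10 + 4·9 = 56°C ✓ — fails.
Candidate 3 (18 nt, A=6 T=6 G=3 C=3): 3' end TAC has 1 G/C ✓; length 18, outside 20–25 ✗; Tm = 2·12 + 4·6 = 48°C, outside 51–67°C ✗ — fails.

None of the candidates satisfy all criteria.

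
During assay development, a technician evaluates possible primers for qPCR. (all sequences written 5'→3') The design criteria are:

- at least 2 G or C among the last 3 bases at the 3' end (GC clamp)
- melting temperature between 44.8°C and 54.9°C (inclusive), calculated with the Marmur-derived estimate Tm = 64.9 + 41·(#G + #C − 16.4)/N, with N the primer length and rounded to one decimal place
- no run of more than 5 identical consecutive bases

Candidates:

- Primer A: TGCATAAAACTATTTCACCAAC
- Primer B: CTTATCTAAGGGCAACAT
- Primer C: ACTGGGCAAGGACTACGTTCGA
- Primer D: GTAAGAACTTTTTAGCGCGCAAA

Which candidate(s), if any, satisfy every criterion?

None of the candidates satisfy all criteria.

Primer A (22 nt, A=9 T=6 G=1 C=6): 3' end AAC has 1 G/C, need ≥2 ✗; Tm = 64.9 + 41·(7 − 16.4)/22 = 47.4°C ✓; longest run = 4 ✓ — fails.
Primer B (18 nt, A=6 T=5 G=3 C=4): 3' end CAT has 1 G/C, need ≥2 ✗; Tm = 64.9 + 41·(7 − 16.4)/18 = 43.5°C, outside 44.8–54.9°C ✗; longest run = 3 ✓ — fails.
Primer C (22 nt, A=6 T=4 G=7 C=5): 3' end CGA has 2 G/C ✓; Tm = 64.9 + 41·(12 − 16.4)/22 = 56.7°C, outside 44.8–54.9°C ✗; longest run = 3 ✓ — fails.
Primer D (23 nt, A=8 T=6 G=5 C=4): 3' end AAA has 0 G/C, need ≥2 ✗; Tm = 64.9 + 41·(9 − 16.4)/23 = 51.7°C ✓; longest run = 5 ✓ — fails.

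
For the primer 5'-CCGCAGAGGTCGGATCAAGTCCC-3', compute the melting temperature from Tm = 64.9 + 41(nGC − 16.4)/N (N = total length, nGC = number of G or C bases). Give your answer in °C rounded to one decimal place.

62.4°C

Base counts: A=5, T=3, G=7, C=8; G+C = 15, N = 23.
Tm = 64.9 + 41·(15 − 16.4)/23 = 64.9 + -57.40/23 = 62.4°C.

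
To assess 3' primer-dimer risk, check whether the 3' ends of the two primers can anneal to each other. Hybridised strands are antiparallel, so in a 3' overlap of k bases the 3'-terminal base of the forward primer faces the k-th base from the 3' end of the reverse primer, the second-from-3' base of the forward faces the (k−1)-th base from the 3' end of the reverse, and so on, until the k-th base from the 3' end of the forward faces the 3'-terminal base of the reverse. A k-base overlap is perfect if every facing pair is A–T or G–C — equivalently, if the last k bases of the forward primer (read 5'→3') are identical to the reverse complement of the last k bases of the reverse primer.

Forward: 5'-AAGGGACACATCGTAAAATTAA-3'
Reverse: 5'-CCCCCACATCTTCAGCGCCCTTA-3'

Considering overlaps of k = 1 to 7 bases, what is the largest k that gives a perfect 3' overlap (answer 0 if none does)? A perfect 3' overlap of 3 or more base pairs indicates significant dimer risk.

Longest perfect overlap: 3 complementary base pairs; significant dimer risk (threshold 3).

Last 7 bases (5'→3') — forward …AAATTAA, reverse …GCCCTTA.
Reverse complement of the reverse primer's last 7 bases: TAAGGGC; its first k bases are the reverse complement of the reverse primer's last k bases, so a perfect k-base overlap needs the forward primer's last k bases to equal them.
Comparing (forward last k vs required): k=1: A vs T ✗; k=2: AA vs TA ✗; k=3: TAA vs TAA ✓; k=4: TTAA vs TAAG ✗; k=5: ATTAA vs TAAGG ✗; k=6: AATTAA vs TAAGGG ✗; k=7: AAATTAA vs TAAGGGC ✗.
Only k = 3 is perfect, so the longest perfect 3' overlap is 3.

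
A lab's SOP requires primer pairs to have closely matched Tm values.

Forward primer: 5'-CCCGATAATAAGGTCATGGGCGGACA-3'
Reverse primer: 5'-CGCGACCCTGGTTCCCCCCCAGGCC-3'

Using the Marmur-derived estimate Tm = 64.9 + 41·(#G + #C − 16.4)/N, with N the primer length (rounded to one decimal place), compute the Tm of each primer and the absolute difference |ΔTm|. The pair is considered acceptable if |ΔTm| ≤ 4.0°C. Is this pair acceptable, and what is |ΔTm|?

Forward: G+C = 14, N = 26 → Tm = 64.9 + 41·(14 − 16.4)/26 = 61.1°C.
Reverse: G+C = 20, N = 25 → Tm = 64.9 + 41·(20 − 16.4)/25 = 70.8°C.
|ΔTm| = |61.1 − 70.8| = 9.7°C, > 4.0°C.

|ΔTm| = 9.7°C; the pair is not acceptable.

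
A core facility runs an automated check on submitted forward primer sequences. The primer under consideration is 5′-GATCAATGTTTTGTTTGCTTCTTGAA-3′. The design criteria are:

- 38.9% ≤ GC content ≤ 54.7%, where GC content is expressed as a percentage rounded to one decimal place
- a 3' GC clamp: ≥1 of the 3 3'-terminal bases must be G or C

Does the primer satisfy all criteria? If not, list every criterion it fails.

Fails: GC content.

Base counts: A=5, T=13, G=5, C=3 (length 26).
GC content: GC 8/26 = 30.8%, outside 38.9–54.7% ✗
GC clamp: 3' end GAA has 1 G/C ✓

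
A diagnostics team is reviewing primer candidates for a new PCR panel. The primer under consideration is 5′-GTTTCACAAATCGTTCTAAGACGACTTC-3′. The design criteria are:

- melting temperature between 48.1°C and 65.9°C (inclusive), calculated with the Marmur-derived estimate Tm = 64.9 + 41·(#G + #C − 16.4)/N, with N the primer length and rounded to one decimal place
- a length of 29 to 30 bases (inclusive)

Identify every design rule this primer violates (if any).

Base counts: A=8, T=9, G=4, C=7 (length 28).
Tm: Tm = 64.9 + 41·(11 − 16.4)/28 = 57.0°C ✓
length: length 28, outside 29–30 ✗

Fails: length.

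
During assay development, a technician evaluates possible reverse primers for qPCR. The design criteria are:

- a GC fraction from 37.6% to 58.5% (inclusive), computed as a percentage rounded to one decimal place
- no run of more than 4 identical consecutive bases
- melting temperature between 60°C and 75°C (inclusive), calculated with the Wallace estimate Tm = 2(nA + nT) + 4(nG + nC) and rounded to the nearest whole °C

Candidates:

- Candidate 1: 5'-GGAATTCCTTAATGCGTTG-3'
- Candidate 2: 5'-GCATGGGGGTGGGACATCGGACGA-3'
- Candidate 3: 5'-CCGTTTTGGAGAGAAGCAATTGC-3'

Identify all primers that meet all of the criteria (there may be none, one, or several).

Candidate 1 (19 nt, A=4 T=7 G=5 C=3): GC 8/19 = 42.1% ✓; longest run = 2 ✓; Tm = 2·11 + 4·8 = 54°C, outside 60–75°C ✗ — fails.
Candidate 2 (24 nt, A=5 T=3 G=12 C=4): GC 16/24 = 66.7%, outside 37.6–58.5% ✗; longest run = 5, exceeds 4 ✗; Tm = 2·8 + 4·16 = 80°C, outside 60–75°C ✗ — fails.
Candidate 3 (23 nt, A=6 T=6 G=7 C=4): GC 11/23 = 47.8% ✓; longest run = 4 ✓; Tm = 2·12 + 4·11 = 68°C ✓ — passes.

Candidate 3 only.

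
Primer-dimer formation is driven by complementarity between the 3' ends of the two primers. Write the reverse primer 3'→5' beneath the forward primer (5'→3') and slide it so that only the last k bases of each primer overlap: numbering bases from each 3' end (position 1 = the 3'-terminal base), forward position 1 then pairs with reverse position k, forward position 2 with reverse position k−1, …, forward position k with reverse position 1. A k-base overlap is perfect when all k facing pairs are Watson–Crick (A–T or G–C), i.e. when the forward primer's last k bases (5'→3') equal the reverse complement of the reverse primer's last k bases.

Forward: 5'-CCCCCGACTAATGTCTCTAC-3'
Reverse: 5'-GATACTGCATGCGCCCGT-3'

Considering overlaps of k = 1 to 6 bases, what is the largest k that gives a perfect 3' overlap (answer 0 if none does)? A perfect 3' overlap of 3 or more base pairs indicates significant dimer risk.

Last 6 bases (5'→3') — forward …CTCTAC, reverse …GCCCGT.
Reverse complement of the reverse primer's last 6 bases: ACGGGC; its first k bases are the reverse complement of the reverse primer's last k bases, so a perfect k-base overlap needs the forward primer's last k bases to equal them.
Comparing (forward last k vs required): k=1: C vs A ✗; k=2: AC vs AC ✓; k=3: TAC vs ACG ✗; k=4: CTAC vs ACGG ✗; k=5: TCTAC vs ACGGG ✗; k=6: CTCTAC vs ACGGGC ✗.
Only k = 2 is perfect, so the longest perfect 3' overlap is 2.

Longest perfect overlap: 2 complementary base pairs; below the dimer-risk threshold (threshold 3).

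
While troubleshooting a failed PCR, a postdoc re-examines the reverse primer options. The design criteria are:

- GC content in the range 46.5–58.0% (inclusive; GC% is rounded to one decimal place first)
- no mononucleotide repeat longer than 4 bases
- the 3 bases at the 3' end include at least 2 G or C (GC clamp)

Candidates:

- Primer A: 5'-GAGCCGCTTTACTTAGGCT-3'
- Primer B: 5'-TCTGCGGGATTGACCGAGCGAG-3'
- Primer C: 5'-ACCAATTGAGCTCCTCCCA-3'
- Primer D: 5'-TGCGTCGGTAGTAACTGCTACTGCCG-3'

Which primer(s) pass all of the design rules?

Primer A (19 nt, A=3 T=6 G=5 C=5): GC 10/19 = 52.6% ✓; longest run = 3 ✓; 3' end GCT has 2 G/C ✓ — passes.
Primer B (22 nt, A=4 T=4 G=9 C=5): GC 14/22 = 63.6%, outside 46.5–58.0% ✗; longest run = 3 ✓; 3' end GAG has 2 G/C ✓ — fails.
Primer C (19 nt, A=5 T=4 G=2 C=8): GC 10/19 = 52.6% ✓; longest run = 3 ✓; 3' end CCA has 2 G/C ✓ — passes.
Primer D (26 nt, A=4 T=7 G=8 C=7): GC 15/26 = 57.7% ✓; longest run = 2 ✓; 3' end CCG has 3 G/C ✓ — passes.

Primer A, Primer C and Primer D.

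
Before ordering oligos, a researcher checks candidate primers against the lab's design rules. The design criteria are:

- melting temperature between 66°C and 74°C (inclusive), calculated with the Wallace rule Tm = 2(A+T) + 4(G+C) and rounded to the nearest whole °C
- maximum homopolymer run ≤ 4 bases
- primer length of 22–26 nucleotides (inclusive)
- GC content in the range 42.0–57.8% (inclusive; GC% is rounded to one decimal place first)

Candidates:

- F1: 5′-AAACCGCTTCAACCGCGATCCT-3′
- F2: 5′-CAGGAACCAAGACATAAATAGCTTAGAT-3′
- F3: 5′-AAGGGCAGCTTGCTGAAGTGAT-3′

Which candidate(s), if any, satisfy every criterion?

F1 (22 nt, A=6 T=4 G=3 C=9): Tm = 2·10 + 4·12 = 68°C ✓; longest run = 3 ✓; length 22 ✓; GC 12/22 = 54.5% ✓ — passes.
F2 (28 nt, A=13 T=5 G=5 C=5): Tm = 2·18 + 4·10 = 76°C, outside 66–74°C ✗; longest run = 3 ✓; length 28, outside 22–26 ✗; GC 10/28 = 35.7%, outside 42.0–57.8% ✗ — fails.
F3 (22 nt, A=6 T=5 G=8 C=3): Tm = 2·11 + 4·11 = 66°C ✓; longest run = 3 ✓; length 22 ✓; GC 11/22 = 50.0% ✓ — passes.

F1 and F3.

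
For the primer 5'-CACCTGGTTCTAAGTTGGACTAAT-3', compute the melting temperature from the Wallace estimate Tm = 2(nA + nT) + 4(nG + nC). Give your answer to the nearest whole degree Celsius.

Base counts: A=6, T=8, G=5, C=5 (length 24).
Tm = 2·(6+8) + 4·(5+5) = 2·14 + 4·10 = 28 + 40 = 68°C.

68°C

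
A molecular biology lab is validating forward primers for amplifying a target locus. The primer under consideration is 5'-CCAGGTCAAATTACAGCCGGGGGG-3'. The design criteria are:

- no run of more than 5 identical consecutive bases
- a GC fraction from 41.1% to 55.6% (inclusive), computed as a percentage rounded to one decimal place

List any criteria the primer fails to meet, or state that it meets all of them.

Fails: homopolymer run, GC content.

Base counts: A=6, T=3, G=9, C=6 (length 24).
homopolymer run: longest run = 6, exceeds 5 ✗
GC content: GC 15/24 = 62.5%, outside 41.1–55.6% ✗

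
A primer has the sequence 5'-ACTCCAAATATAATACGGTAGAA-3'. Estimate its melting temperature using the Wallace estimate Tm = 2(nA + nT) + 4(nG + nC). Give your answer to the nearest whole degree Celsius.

60°C

Base counts: A=11, T=5, G=3, C=4 (length 23).
Tm = 2·(11+5) + 4·(3+4) = 2·16 + 4·7 = 32 + 28 = 60°C.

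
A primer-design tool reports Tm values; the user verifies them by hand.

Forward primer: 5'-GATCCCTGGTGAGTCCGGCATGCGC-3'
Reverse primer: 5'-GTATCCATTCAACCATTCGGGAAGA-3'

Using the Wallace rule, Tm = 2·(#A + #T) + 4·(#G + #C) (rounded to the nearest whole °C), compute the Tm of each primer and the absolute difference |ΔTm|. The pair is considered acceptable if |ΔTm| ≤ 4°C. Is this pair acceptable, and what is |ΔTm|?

|ΔTm| = 12°C; the pair is not acceptable.

Forward: A=3 T=5 G=9 C=8 → Tm = 2·8 + 4·17 = 84°C.
Reverse: A=8 T=6 G=5 C=6 → Tm = 2·14 + 4·11 = 72°C.
|ΔTm| = |84 − 72| = 12°C, > 4°C.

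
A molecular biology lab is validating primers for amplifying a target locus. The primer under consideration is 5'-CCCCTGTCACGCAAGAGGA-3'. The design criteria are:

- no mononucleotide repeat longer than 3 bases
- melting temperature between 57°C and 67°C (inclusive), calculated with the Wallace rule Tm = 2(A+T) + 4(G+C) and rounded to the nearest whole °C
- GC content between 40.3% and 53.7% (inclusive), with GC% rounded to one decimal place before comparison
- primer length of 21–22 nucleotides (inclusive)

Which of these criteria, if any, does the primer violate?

Base counts: A=5, T=2, G=5, C=7 (length 19).
homopolymer run: longest run = 4, exceeds 3 ✗
Tm: Tm = 2·7 + 4·12 = 62°C ✓
GC content: GC 12/19 = 63.2%, outside 40.3–53.7% ✗
length: length 19, outside 21–22 ✗

Fails: homopolymer run, GC content, length.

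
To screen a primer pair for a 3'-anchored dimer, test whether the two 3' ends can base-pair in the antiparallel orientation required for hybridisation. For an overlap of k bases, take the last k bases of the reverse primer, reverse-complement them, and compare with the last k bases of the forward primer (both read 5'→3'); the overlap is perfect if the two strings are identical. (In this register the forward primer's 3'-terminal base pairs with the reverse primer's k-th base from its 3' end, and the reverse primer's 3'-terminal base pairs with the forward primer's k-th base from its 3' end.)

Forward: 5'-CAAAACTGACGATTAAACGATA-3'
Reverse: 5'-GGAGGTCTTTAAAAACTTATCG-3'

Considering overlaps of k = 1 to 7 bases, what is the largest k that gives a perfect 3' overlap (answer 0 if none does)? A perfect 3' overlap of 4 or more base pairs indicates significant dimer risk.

Longest perfect overlap: 5 complementary base pairs; significant dimer risk (threshold 4).

Last 7 bases (5'→3') — forward …AACGATA, reverse …CTTATCG.
Reverse complement of the reverse primer's last 7 bases: CGATAAG; its first k bases are the reverse complement of the reverse primer's last k bases, so a perfect k-base overlap needs the forward primer's last k bases to equal them.
Comparing (forward last k vs required): k=1: A vs C ✗; k=2: TA vs CG ✗; k=3: ATA vs CGA ✗; k=4: GATA vs CGAT ✗; k=5: CGATA vs CGATA ✓; k=6: ACGATA vs CGATAA ✗; k=7: AACGATA vs CGATAAG ✗.
Only k = 5 is perfect, so the longest perfect 3' overlap is 5.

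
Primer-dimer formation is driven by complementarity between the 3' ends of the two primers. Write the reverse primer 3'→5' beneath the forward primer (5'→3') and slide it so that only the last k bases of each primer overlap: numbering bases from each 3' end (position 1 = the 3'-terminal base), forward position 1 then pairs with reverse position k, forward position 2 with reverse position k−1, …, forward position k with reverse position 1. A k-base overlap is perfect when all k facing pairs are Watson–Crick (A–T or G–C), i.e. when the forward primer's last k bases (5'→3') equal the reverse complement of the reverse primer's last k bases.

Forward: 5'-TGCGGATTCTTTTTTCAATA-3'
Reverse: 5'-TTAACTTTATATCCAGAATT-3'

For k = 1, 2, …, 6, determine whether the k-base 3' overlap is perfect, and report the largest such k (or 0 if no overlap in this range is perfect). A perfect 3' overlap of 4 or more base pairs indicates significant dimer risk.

Longest perfect overlap: 1 complementary base pair; below the dimer-risk threshold (threshold 4).

Last 6 bases (5'→3') — forward …TCAATA, reverse …AGAATT.
Reverse complement of the reverse primer's last 6 bases: AATTCT; its first k bases are the reverse complement of the reverse primer's last k bases, so a perfect k-base overlap needs the forward primer's last k bases to equal them.
Comparing (forward last k vs required): k=1: A vs A ✓; k=2: TA vs AA ✗; k=3: ATA vs AAT ✗; k=4: AATA vs AATT ✗; k=5: CAATA vs AATTC ✗; k=6: TCAATA vs AATTCT ✗.
Only k = 1 is perfect, so the longest perfect 3' overlap is 1.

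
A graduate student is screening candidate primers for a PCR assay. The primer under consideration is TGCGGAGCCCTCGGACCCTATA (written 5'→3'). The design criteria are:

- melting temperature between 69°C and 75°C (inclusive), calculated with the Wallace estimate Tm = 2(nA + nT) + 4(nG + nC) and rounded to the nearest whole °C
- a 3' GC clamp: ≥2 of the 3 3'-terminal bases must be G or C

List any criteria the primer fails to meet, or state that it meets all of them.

Fails: GC clamp.

Base counts: A=4, T=4, G=6, C=8 (length 22).
Tm: Tm = 2·8 + 4·14 = 72°C ✓
GC clamp: 3' end ATA has 0 G/C, need ≥2 ✗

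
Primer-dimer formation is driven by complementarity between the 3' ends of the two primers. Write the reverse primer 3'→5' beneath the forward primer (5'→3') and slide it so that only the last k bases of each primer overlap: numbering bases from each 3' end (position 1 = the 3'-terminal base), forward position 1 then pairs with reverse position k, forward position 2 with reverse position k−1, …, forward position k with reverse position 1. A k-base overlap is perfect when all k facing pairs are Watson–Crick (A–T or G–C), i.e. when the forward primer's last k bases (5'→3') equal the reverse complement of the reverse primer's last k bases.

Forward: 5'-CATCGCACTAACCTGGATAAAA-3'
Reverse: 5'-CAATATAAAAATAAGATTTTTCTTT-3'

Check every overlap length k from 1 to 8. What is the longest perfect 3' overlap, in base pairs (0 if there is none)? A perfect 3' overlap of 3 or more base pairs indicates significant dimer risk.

Longest perfect overlap: 3 complementary base pairs; significant dimer risk (threshold 3).

Last 8 bases (5'→3') — forward …GGATAAAA, reverse …TTTTCTTT.
Reverse complement of the reverse primer's last 8 bases: AAAGAAAA; its first k bases are the reverse complement of the reverse primer's last k bases, so a perfect k-base overlap needs the forward primer's last k bases to equal them.
Comparing (forward last k vs required): k=1: A vs A ✓; k=2: AA vs AA ✓; k=3: AAA vs AAA ✓; k=4: AAAA vs AAAG ✗; k=5: TAAAA vs AAAGA ✗; k=6: ATAAAA vs AAAGAA ✗; k=7: GATAAAA vs AAAGAAA ✗; k=8: GGATAAAA vs AAAGAAAA ✗.
Perfect overlaps at k = 1, 2, 3; the largest is 3.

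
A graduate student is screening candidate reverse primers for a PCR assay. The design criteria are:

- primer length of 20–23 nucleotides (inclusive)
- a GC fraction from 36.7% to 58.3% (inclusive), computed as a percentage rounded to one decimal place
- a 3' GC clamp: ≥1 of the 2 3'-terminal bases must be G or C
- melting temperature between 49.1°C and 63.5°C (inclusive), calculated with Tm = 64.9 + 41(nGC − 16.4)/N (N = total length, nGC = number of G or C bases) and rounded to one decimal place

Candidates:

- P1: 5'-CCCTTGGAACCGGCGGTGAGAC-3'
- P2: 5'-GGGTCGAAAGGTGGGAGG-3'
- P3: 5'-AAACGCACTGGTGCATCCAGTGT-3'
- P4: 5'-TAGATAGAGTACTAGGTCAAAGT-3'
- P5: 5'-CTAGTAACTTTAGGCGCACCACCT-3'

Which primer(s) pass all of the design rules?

P3 only.

P1 (22 nt, A=4 T=3 G=8 C=7): length 22 ✓; GC 15/22 = 68.2%, outside 36.7–58.3% ✗; 3' end AC has 1 G/C ✓; Tm = 64.9 + 41·(15 − 16.4)/22 = 62.3°C ✓ — fails.
P2 (18 nt, A=4 T=2 G=11 C=1): length 18, outside 20–23 ✗; GC 12/18 = 66.7%, outside 36.7–58.3% ✗; 3' end GG has 2 G/C ✓; Tm = 64.9 + 41·(12 − 16.4)/18 = 54.9°C ✓ — fails.
P3 (23 nt, A=6 T=5 G=6 C=6): length 23 ✓; GC 12/23 = 52.2% ✓; 3' end GT has 1 G/C ✓; Tm = 64.9 + 41·(12 − 16.4)/23 = 57.1°C ✓ — passes.
P4 (23 nt, A=9 T=6 G=6 C=2): length 23 ✓; GC 8/23 = 34.8%, outside 36.7–58.3% ✗; 3' end GT has 1 G/C ✓; Tm = 64.9 + 41·(8 − 16.4)/23 = 49.9°C ✓ — fails.
P5 (24 nt, A=6 T=6 G=4 C=8): length 24, outside 20–23 ✗; GC 12/24 = 50.0% ✓; 3' end CT has 1 G/C ✓; Tm = 64.9 + 41·(12 − 16.4)/24 = 57.4°C ✓ — fails.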